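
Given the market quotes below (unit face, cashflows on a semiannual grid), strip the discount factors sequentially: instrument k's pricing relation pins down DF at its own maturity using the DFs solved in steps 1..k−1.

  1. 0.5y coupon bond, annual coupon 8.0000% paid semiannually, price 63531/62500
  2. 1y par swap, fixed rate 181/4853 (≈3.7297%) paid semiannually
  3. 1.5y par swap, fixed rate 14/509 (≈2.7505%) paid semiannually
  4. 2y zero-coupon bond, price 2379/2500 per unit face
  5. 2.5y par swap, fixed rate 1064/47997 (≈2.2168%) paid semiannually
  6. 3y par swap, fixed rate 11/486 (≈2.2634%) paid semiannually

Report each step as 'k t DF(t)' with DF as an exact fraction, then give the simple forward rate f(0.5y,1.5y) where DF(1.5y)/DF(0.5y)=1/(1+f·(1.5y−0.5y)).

step 1 [0.5y] bond c/2=1/25: DF=(63531/62500 − 1/25·(0))/(1+1/25) = 4887/5000 ≈ 0.977400
step 2 [1y] swap r/2=181/9706: DF=(1 − 181/9706·(0.977400))/(1+181/9706) = 4819/5000 ≈ 0.963800
step 3 [1.5y] swap r/2=7/509: DF=(1 − 7/509·(0.977400+0.963800))/(1+7/509) = 9601/10000 ≈ 0.960100
step 4 [2y] zero: DF = P = 2379/2500 ≈ 0.951600
step 5 [2.5y] swap r/2=532/47997: DF=(1 − 532/47997·(0.977400+0.963800+0.960100+0.951600))/(1+532/47997) = 2367/2500 ≈ 0.946800
step 6 [3y] swap r/2=11/972: DF=(1 − 11/972·(0.977400+0.963800+0.960100+0.951600+0.946800))/(1+11/972) = 9351/10000 ≈ 0.935100

1 1/2 4887/5000
2 1 4819/5000
3 3/2 9601/10000
4 2 2379/2500
5 5/2 2367/2500
6 3 9351/10000
f(0.5y,1.5y) = ((4887/5000)/(9601/10000) − 1)/(1) = 173/9601 ≈ 1.8019%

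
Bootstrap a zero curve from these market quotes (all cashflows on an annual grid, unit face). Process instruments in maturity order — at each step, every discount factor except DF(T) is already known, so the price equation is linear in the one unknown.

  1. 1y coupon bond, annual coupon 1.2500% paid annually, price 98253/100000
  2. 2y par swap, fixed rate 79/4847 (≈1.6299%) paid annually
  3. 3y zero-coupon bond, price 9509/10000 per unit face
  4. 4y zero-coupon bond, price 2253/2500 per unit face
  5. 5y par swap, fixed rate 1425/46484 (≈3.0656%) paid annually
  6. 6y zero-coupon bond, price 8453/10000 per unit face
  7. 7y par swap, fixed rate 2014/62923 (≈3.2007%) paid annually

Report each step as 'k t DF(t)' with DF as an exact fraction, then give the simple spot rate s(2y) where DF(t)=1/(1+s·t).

1 1 1213/1250
2 2 2421/2500
3 3 9509/10000
4 4 2253/2500
5 5 343/400
6 6 8453/10000
7 7 3993/5000
s(2y) = (1/(2421/2500) − 1)/(2) = 79/4842 ≈ 1.6316%

step 1 [1y] bond c/1=1/80: DF=(98253/100000 − 1/80·(0))/(1+1/80) = 1213/1250 ≈ 0.970400
step 2 [2y] swap r/1=79/4847: DF=(1 − 79/4847·(0.970400))/(1+79/4847) = 2421/2500 ≈ 0.968400
step 3 [3y] zero: DF = P = 9509/10000 ≈ 0.950900
step 4 [4y] zero: DF = P = 2253/2500 ≈ 0.901200
step 5 [5y] swap r/1=1425/46484: DF=(1 − 1425/46484·(0.970400+0.968400+0.950900+0.901200))/(1+1425/46484) = 343/400 ≈ 0.857500
step 6 [6y] zero: DF = P = 8453/10000 ≈ 0.845300
step 7 [7y] swap r/1=2014/62923: DF=(1 − 2014/62923·(0.970400+0.968400+0.950900+0.901200+0.857500+0.845300))/(1+2014/62923) = 3993/5000 ≈ 0.798600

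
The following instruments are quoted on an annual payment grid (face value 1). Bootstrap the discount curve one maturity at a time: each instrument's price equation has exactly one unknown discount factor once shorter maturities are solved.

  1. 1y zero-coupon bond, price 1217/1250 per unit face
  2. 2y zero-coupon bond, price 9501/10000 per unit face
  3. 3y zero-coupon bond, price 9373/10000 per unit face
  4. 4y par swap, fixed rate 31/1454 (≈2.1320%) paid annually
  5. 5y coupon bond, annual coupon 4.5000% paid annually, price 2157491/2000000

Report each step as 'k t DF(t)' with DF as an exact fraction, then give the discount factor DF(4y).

1 1 1217/1250
2 2 9501/10000
3 3 9373/10000
4 4 4597/5000
5 5 1739/2000
DF(4y) = 4597/5000 ≈ 0.919400

step 1 [1y] zero: DF = P = 1217/1250 ≈ 0.973600
step 2 [2y] zero: DF = P = 9501/10000 ≈ 0.950100
step 3 [3y] zero: DF = P = 9373/10000 ≈ 0.937300
step 4 [4y] swap r/1=31/1454: DF=(1 − 31/1454·(0.973600+0.950100+0.937300))/(1+31/1454) = 4597/5000 ≈ 0.919400
step 5 [5y] bond c/1=9/200: DF=(2157491/2000000 − 9/200·(0.973600+0.950100+0.937300+0.919400))/(1+9/200) = 1739/2000 ≈ 0.869500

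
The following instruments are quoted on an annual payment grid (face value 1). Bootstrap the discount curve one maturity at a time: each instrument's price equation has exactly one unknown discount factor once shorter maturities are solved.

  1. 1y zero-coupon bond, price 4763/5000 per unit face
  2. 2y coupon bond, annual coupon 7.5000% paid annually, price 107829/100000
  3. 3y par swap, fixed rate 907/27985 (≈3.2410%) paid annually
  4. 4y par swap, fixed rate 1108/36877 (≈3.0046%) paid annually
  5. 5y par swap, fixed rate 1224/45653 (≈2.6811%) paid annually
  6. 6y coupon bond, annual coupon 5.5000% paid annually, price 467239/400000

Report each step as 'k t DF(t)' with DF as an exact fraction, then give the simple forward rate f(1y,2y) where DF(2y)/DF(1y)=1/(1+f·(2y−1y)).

step 1 [1y] zero: DF = P = 4763/5000 ≈ 0.952600
step 2 [2y] bond c/1=3/40: DF=(107829/100000 − 3/40·(0.952600))/(1+3/40) = 4683/5000 ≈ 0.936600
step 3 [3y] swap r/1=907/27985: DF=(1 − 907/27985·(0.952600+0.936600))/(1+907/27985) = 9093/10000 ≈ 0.909300
step 4 [4y] swap r/1=1108/36877: DF=(1 − 1108/36877·(0.952600+0.936600+0.909300))/(1+1108/36877) = 2223/2500 ≈ 0.889200
step 5 [5y] swap r/1=1224/45653: DF=(1 − 1224/45653·(0.952600+0.936600+0.909300+0.889200))/(1+1224/45653) = 1097/1250 ≈ 0.877600
step 6 [6y] bond c/1=11/200: DF=(467239/400000 − 11/200·(0.952600+0.936600+0.909300+0.889200+0.877600))/(1+11/200) = 2173/2500 ≈ 0.869200

1 1 4763/5000
2 2 4683/5000
3 3 9093/10000
4 4 2223/2500
5 5 1097/1250
6 6 2173/2500
f(1y,2y) = ((4763/5000)/(4683/5000) − 1)/(1) = 80/4683 ≈ 1.7083%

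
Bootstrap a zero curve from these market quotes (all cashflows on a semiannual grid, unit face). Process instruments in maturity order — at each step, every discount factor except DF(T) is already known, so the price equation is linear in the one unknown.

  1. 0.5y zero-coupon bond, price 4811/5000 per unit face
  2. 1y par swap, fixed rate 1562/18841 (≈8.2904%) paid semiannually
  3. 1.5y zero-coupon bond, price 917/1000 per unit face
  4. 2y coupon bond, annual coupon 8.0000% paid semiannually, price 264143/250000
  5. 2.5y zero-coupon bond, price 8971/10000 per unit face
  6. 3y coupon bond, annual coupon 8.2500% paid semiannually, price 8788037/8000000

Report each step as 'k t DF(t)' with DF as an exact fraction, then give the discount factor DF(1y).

1 1/2 4811/5000
2 1 9219/10000
3 3/2 917/1000
4 2 4541/5000
5 5/2 8971/10000
6 3 349/400
DF(1y) = 9219/10000 ≈ 0.921900

step 1 [0.5y] zero: DF = P = 4811/5000 ≈ 0.962200
step 2 [1y] swap r/2=781/18841: DF=(1 − 781/18841·(0.962200))/(1+781/18841) = 9219/10000 ≈ 0.921900
step 3 [1.5y] zero: DF = P = 917/1000 ≈ 0.917000
step 4 [2y] bond c/2=1/25: DF=(264143/250000 − 1/25·(0.962200+0.921900+0.917000))/(1+1/25) = 4541/5000 ≈ 0.908200
step 5 [2.5y] zero: DF = P = 8971/10000 ≈ 0.897100
step 6 [3y] bond c/2=33/800: DF=(8788037/8000000 − 33/800·(0.962200+0.921900+0.917000+0.908200+0.897100))/(1+33/800) = 349/400 ≈ 0.872500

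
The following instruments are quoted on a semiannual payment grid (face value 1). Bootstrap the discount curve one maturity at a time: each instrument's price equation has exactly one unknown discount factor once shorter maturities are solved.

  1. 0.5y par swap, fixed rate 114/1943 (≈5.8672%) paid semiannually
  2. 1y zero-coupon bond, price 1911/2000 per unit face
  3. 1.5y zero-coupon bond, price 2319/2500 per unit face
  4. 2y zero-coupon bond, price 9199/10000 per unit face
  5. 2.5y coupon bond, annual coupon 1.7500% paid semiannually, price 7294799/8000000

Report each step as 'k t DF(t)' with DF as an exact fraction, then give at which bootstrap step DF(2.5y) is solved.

1 1/2 1943/2000
2 1 1911/2000
3 3/2 2319/2500
4 2 9199/10000
5 5/2 1089/1250
DF(2.5y) is solved at step 5

step 1 [0.5y] swap r/2=57/1943: DF=(1 − 57/1943·(0))/(1+57/1943) = 1943/2000 ≈ 0.971500
step 2 [1y] zero: DF = P = 1911/2000 ≈ 0.955500
step 3 [1.5y] zero: DF = P = 2319/2500 ≈ 0.927600
step 4 [2y] zero: DF = P = 9199/10000 ≈ 0.919900
step 5 [2.5y] bond c/2=7/800: DF=(7294799/8000000 − 7/800·(0.971500+0.955500+0.927600+0.919900))/(1+7/800) = 1089/1250 ≈ 0.871200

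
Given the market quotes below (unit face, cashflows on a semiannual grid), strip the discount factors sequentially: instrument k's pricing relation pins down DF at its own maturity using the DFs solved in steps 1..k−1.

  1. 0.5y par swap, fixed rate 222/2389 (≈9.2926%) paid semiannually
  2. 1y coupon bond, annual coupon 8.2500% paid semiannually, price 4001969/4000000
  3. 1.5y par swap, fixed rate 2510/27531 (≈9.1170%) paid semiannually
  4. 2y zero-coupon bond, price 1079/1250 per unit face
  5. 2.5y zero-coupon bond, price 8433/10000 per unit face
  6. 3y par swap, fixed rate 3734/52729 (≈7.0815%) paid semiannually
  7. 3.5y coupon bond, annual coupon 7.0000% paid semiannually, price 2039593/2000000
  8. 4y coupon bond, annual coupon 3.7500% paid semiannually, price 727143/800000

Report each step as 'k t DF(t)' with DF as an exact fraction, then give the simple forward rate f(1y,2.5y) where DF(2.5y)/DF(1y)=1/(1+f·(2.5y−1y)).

step 1 [0.5y] swap r/2=111/2389: DF=(1 − 111/2389·(0))/(1+111/2389) = 2389/2500 ≈ 0.955600
step 2 [1y] bond c/2=33/800: DF=(4001969/4000000 − 33/800·(0.955600))/(1+33/800) = 923/1000 ≈ 0.923000
step 3 [1.5y] swap r/2=1255/27531: DF=(1 − 1255/27531·(0.955600+0.923000))/(1+1255/27531) = 1749/2000 ≈ 0.874500
step 4 [2y] zero: DF = P = 1079/1250 ≈ 0.863200
step 5 [2.5y] zero: DF = P = 8433/10000 ≈ 0.843300
step 6 [3y] swap r/2=1867/52729: DF=(1 − 1867/52729·(0.955600+0.923000+0.874500+0.863200+0.843300))/(1+1867/52729) = 8133/10000 ≈ 0.813300
step 7 [3.5y] bond c/2=7/200: DF=(2039593/2000000 − 7/200·(0.955600+0.923000+0.874500+0.863200+0.843300+0.813300))/(1+7/200) = 807/1000 ≈ 0.807000
step 8 [4y] bond c/2=3/160: DF=(727143/800000 − 3/160·(0.955600+0.923000+0.874500+0.863200+0.843300+0.813300+0.807000))/(1+3/160) = 7803/10000 ≈ 0.780300

1 1/2 2389/2500
2 1 923/1000
3 3/2 1749/2000
4 2 1079/1250
5 5/2 8433/10000
6 3 8133/10000
7 7/2 807/1000
8 4 7803/10000
f(1y,2.5y) = ((923/1000)/(8433/10000) − 1)/(3/2) = 1594/25299 ≈ 6.3006%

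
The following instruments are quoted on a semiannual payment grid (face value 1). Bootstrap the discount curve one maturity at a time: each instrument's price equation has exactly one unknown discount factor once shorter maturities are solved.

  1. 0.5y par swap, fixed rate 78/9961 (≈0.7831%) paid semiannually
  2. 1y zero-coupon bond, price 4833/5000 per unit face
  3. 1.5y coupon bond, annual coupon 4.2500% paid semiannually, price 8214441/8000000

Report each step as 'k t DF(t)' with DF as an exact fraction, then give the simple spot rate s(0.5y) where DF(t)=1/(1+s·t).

step 1 [0.5y] swap r/2=39/9961: DF=(1 − 39/9961·(0))/(1+39/9961) = 9961/10000 ≈ 0.996100
step 2 [1y] zero: DF = P = 4833/5000 ≈ 0.966600
step 3 [1.5y] bond c/2=17/800: DF=(8214441/8000000 − 17/800·(0.996100+0.966600))/(1+17/800) = 4823/5000 ≈ 0.964600

1 1/2 9961/10000
2 1 4833/5000
3 3/2 4823/5000
s(0.5y) = (1/(9961/10000) − 1)/(1/2) = 78/9961 ≈ 0.7831%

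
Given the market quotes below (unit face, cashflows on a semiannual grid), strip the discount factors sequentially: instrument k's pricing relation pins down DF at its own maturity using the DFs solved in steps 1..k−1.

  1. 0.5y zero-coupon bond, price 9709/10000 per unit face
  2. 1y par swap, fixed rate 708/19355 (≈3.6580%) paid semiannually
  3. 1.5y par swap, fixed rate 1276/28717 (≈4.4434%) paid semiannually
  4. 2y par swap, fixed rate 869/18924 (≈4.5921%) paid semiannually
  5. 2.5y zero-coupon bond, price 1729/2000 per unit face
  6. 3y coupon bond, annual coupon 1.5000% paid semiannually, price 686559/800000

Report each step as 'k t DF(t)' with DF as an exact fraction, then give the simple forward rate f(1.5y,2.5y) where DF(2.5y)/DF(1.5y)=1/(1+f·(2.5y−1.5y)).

1 1/2 9709/10000
2 1 4823/5000
3 3/2 4681/5000
4 2 9131/10000
5 5/2 1729/2000
6 3 2043/2500
f(1.5y,2.5y) = ((4681/5000)/(1729/2000) − 1)/(1) = 717/8645 ≈ 8.2938%

step 1 [0.5y] zero: DF = P = 9709/10000 ≈ 0.970900
step 2 [1y] swap r/2=354/19355: DF=(1 − 354/19355·(0.970900))/(1+354/19355) = 4823/5000 ≈ 0.964600
step 3 [1.5y] swap r/2=638/28717: DF=(1 − 638/28717·(0.970900+0.964600))/(1+638/28717) = 4681/5000 ≈ 0.936200
step 4 [2y] swap r/2=869/37848: DF=(1 − 869/37848·(0.970900+0.964600+0.936200))/(1+869/37848) = 9131/10000 ≈ 0.913100
step 5 [2.5y] zero: DF = P = 1729/2000 ≈ 0.864500
step 6 [3y] bond c/2=3/400: DF=(686559/800000 − 3/400·(0.970900+0.964600+0.936200+0.913100+0.864500))/(1+3/400) = 2043/2500 ≈ 0.817200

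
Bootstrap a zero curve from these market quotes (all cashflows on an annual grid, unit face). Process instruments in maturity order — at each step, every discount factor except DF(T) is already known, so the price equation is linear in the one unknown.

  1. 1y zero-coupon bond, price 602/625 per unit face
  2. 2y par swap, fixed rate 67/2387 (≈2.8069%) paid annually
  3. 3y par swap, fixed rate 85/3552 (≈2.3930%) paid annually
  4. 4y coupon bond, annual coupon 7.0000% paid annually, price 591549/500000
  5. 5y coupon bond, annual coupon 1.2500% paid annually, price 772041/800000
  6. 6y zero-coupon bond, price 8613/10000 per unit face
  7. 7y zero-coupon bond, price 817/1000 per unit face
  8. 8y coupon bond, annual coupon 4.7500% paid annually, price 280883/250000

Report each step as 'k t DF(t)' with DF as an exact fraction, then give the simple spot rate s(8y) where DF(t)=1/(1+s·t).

step 1 [1y] zero: DF = P = 602/625 ≈ 0.963200
step 2 [2y] swap r/1=67/2387: DF=(1 − 67/2387·(0.963200))/(1+67/2387) = 1183/1250 ≈ 0.946400
step 3 [3y] swap r/1=85/3552: DF=(1 − 85/3552·(0.963200+0.946400))/(1+85/3552) = 233/250 ≈ 0.932000
step 4 [4y] bond c/1=7/100: DF=(591549/500000 − 7/100·(0.963200+0.946400+0.932000))/(1+7/100) = 4599/5000 ≈ 0.919800
step 5 [5y] bond c/1=1/80: DF=(772041/800000 − 1/80·(0.963200+0.946400+0.932000+0.919800))/(1+1/80) = 9067/10000 ≈ 0.906700
step 6 [6y] zero: DF = P = 8613/10000 ≈ 0.861300
step 7 [7y] zero: DF = P = 817/1000 ≈ 0.817000
step 8 [8y] bond c/1=19/400: DF=(280883/250000 − 19/400·(0.963200+0.946400+0.932000+0.919800+0.906700+0.861300+0.817000))/(1+19/400) = 981/1250 ≈ 0.784800

1 1 602/625
2 2 1183/1250
3 3 233/250
4 4 4599/5000
5 5 9067/10000
6 6 8613/10000
7 7 817/1000
8 8 981/1250
s(8y) = (1/(981/1250) − 1)/(8) = 269/7848 ≈ 3.4276%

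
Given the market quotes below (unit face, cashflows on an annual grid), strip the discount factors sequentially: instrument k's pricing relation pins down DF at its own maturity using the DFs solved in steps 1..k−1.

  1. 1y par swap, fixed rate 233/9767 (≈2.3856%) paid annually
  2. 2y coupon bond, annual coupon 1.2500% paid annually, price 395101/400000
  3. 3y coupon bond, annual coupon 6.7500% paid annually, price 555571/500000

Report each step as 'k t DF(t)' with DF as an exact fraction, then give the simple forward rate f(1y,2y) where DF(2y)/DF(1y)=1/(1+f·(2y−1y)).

step 1 [1y] swap r/1=233/9767: DF=(1 − 233/9767·(0))/(1+233/9767) = 9767/10000 ≈ 0.976700
step 2 [2y] bond c/1=1/80: DF=(395101/400000 − 1/80·(0.976700))/(1+1/80) = 1927/2000 ≈ 0.963500
step 3 [3y] bond c/1=27/400: DF=(555571/500000 − 27/400·(0.976700+0.963500))/(1+27/400) = 4591/5000 ≈ 0.918200

1 1 9767/10000
2 2 1927/2000
3 3 4591/5000
f(1y,2y) = ((9767/10000)/(1927/2000) − 1)/(1) = 132/9635 ≈ 1.3700%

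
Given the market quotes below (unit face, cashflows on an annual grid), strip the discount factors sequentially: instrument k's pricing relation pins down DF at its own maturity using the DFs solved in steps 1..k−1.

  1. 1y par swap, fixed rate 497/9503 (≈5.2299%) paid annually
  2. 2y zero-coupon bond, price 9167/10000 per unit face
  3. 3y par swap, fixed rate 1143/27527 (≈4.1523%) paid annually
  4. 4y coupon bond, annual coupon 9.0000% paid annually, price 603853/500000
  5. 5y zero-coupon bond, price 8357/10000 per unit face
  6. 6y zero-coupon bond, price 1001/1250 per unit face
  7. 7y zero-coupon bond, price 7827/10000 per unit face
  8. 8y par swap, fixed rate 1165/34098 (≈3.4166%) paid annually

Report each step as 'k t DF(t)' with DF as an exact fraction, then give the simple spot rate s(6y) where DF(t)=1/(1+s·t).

1 1 9503/10000
2 2 9167/10000
3 3 8857/10000
4 4 8807/10000
5 5 8357/10000
6 6 1001/1250
7 7 7827/10000
8 8 767/1000
s(6y) = (1/(1001/1250) − 1)/(6) = 83/2002 ≈ 4.1459%

step 1 [1y] swap r/1=497/9503: DF=(1 − 497/9503·(0))/(1+497/9503) = 9503/10000 ≈ 0.950300
step 2 [2y] zero: DF = P = 9167/10000 ≈ 0.916700
step 3 [3y] swap r/1=1143/27527: DF=(1 − 1143/27527·(0.950300+0.916700))/(1+1143/27527) = 8857/10000 ≈ 0.885700
step 4 [4y] bond c/1=9/100: DF=(603853/500000 − 9/100·(0.950300+0.916700+0.885700))/(1+9/100) = 8807/10000 ≈ 0.880700
step 5 [5y] zero: DF = P = 8357/10000 ≈ 0.835700
step 6 [6y] zero: DF = P = 1001/1250 ≈ 0.800800
step 7 [7y] zero: DF = P = 7827/10000 ≈ 0.782700
step 8 [8y] swap r/1=1165/34098: DF=(1 − 1165/34098·(0.950300+0.916700+0.885700+0.880700+0.835700+0.800800+0.782700))/(1+1165/34098) = 767/1000 ≈ 0.767000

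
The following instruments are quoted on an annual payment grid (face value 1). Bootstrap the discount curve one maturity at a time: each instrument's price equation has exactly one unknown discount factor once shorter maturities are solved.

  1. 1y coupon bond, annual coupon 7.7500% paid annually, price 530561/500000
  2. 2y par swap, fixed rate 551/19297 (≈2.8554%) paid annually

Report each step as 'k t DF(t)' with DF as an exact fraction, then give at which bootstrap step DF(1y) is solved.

step 1 [1y] bond c/1=31/400: DF=(530561/500000 − 31/400·(0))/(1+31/400) = 1231/1250 ≈ 0.984800
step 2 [2y] swap r/1=551/19297: DF=(1 − 551/19297·(0.984800))/(1+551/19297) = 9449/10000 ≈ 0.944900

1 1 1231/1250
2 2 9449/10000
DF(1y) is solved at step 1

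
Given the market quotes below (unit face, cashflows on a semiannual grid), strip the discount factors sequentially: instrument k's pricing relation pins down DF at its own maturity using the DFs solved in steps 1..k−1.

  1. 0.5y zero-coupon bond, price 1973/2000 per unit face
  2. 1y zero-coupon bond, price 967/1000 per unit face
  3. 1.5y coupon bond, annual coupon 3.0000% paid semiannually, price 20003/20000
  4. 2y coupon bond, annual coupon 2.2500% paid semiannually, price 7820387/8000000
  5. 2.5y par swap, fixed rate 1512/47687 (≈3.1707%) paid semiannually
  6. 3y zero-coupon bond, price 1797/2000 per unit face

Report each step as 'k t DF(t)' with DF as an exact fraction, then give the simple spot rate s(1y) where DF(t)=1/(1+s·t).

step 1 [0.5y] zero: DF = P = 1973/2000 ≈ 0.986500
step 2 [1y] zero: DF = P = 967/1000 ≈ 0.967000
step 3 [1.5y] bond c/2=3/200: DF=(20003/20000 − 3/200·(0.986500+0.967000))/(1+3/200) = 1913/2000 ≈ 0.956500
step 4 [2y] bond c/2=9/800: DF=(7820387/8000000 − 9/800·(0.986500+0.967000+0.956500))/(1+9/800) = 9343/10000 ≈ 0.934300
step 5 [2.5y] swap r/2=756/47687: DF=(1 − 756/47687·(0.986500+0.967000+0.956500+0.934300))/(1+756/47687) = 2311/2500 ≈ 0.924400
step 6 [3y] zero: DF = P = 1797/2000 ≈ 0.898500

1 1/2 1973/2000
2 1 967/1000
3 3/2 1913/2000
4 2 9343/10000
5 5/2 2311/2500
6 3 1797/2000
s(1y) = (1/(967/1000) − 1)/(1) = 33/967 ≈ 3.4126%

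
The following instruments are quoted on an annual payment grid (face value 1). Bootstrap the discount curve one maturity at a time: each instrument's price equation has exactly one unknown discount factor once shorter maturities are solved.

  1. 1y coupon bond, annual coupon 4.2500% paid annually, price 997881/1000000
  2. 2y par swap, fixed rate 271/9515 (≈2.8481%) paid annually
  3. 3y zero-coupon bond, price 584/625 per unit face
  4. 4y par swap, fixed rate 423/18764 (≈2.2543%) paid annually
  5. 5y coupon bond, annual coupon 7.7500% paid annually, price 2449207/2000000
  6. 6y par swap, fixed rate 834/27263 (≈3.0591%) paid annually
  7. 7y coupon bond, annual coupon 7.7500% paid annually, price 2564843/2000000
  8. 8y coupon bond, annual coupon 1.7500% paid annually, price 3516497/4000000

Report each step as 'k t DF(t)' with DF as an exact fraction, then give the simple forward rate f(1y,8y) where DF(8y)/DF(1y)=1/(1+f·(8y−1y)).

step 1 [1y] bond c/1=17/400: DF=(997881/1000000 − 17/400·(0))/(1+17/400) = 2393/2500 ≈ 0.957200
step 2 [2y] swap r/1=271/9515: DF=(1 − 271/9515·(0.957200))/(1+271/9515) = 4729/5000 ≈ 0.945800
step 3 [3y] zero: DF = P = 584/625 ≈ 0.934400
step 4 [4y] swap r/1=423/18764: DF=(1 − 423/18764·(0.957200+0.945800+0.934400))/(1+423/18764) = 4577/5000 ≈ 0.915400
step 5 [5y] bond c/1=31/400: DF=(2449207/2000000 − 31/400·(0.957200+0.945800+0.934400+0.915400))/(1+31/400) = 4333/5000 ≈ 0.866600
step 6 [6y] swap r/1=834/27263: DF=(1 − 834/27263·(0.957200+0.945800+0.934400+0.915400+0.866600))/(1+834/27263) = 2083/2500 ≈ 0.833200
step 7 [7y] bond c/1=31/400: DF=(2564843/2000000 − 31/400·(0.957200+0.945800+0.934400+0.915400+0.866600+0.833200))/(1+31/400) = 399/500 ≈ 0.798000
step 8 [8y] bond c/1=7/400: DF=(3516497/4000000 − 7/400·(0.957200+0.945800+0.934400+0.915400+0.866600+0.833200+0.798000))/(1+7/400) = 1513/2000 ≈ 0.756500

1 1 2393/2500
2 2 4729/5000
3 3 584/625
4 4 4577/5000
5 5 4333/5000
6 6 2083/2500
7 7 399/500
8 8 1513/2000
f(1y,8y) = ((2393/2500)/(1513/2000) − 1)/(7) = 2007/52955 ≈ 3.7900%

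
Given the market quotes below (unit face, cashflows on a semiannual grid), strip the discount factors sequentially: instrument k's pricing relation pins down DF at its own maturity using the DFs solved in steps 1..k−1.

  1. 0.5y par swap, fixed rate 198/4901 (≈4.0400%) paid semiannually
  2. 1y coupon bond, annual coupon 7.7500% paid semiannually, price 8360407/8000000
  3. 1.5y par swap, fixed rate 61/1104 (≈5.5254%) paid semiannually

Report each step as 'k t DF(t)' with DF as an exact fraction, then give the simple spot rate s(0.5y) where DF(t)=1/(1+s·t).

1 1/2 4901/5000
2 1 1939/2000
3 3/2 9207/10000
s(0.5y) = (1/(4901/5000) − 1)/(1/2) = 198/4901 ≈ 4.0400%

step 1 [0.5y] swap r/2=99/4901: DF=(1 − 99/4901·(0))/(1+99/4901) = 4901/5000 ≈ 0.980200
step 2 [1y] bond c/2=31/800: DF=(8360407/8000000 − 31/800·(0.980200))/(1+31/800) = 1939/2000 ≈ 0.969500
step 3 [1.5y] swap r/2=61/2208: DF=(1 − 61/2208·(0.980200+0.969500))/(1+61/2208) = 9207/10000 ≈ 0.920700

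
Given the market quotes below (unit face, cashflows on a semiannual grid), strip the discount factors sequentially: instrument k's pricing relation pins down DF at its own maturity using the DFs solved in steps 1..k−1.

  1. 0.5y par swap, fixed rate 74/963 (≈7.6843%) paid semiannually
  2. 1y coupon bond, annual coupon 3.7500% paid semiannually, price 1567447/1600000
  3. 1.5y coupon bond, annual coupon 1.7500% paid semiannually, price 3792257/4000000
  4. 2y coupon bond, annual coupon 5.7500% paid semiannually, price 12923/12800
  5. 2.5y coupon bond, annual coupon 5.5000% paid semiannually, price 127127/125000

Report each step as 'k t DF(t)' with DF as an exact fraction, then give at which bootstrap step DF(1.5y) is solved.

step 1 [0.5y] swap r/2=37/963: DF=(1 − 37/963·(0))/(1+37/963) = 963/1000 ≈ 0.963000
step 2 [1y] bond c/2=3/160: DF=(1567447/1600000 − 3/160·(0.963000))/(1+3/160) = 9439/10000 ≈ 0.943900
step 3 [1.5y] bond c/2=7/800: DF=(3792257/4000000 − 7/800·(0.963000+0.943900))/(1+7/800) = 9233/10000 ≈ 0.923300
step 4 [2y] bond c/2=23/800: DF=(12923/12800 − 23/800·(0.963000+0.943900+0.923300))/(1+23/800) = 9023/10000 ≈ 0.902300
step 5 [2.5y] bond c/2=11/400: DF=(127127/125000 − 11/400·(0.963000+0.943900+0.923300+0.902300))/(1+11/400) = 8899/10000 ≈ 0.889900

1 1/2 963/1000
2 1 9439/10000
3 3/2 9233/10000
4 2 9023/10000
5 5/2 8899/10000
DF(1.5y) is solved at step 3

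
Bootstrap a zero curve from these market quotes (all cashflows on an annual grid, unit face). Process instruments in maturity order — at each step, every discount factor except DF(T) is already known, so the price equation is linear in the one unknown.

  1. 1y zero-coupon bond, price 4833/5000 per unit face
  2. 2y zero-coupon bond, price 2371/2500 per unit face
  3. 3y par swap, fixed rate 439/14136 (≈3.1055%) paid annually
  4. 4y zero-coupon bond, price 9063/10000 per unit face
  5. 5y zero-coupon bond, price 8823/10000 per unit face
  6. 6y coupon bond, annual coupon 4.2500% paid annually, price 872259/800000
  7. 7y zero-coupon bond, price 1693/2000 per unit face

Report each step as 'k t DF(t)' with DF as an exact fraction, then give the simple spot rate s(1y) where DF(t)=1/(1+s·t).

step 1 [1y] zero: DF = P = 4833/5000 ≈ 0.966600
step 2 [2y] zero: DF = P = 2371/2500 ≈ 0.948400
step 3 [3y] swap r/1=439/14136: DF=(1 − 439/14136·(0.966600+0.948400))/(1+439/14136) = 4561/5000 ≈ 0.912200
step 4 [4y] zero: DF = P = 9063/10000 ≈ 0.906300
step 5 [5y] zero: DF = P = 8823/10000 ≈ 0.882300
step 6 [6y] bond c/1=17/400: DF=(872259/800000 − 17/400·(0.966600+0.948400+0.912200+0.906300+0.882300))/(1+17/400) = 8577/10000 ≈ 0.857700
step 7 [7y] zero: DF = P = 1693/2000 ≈ 0.846500

1 1 4833/5000
2 2 2371/2500
3 3 4561/5000
4 4 9063/10000
5 5 8823/10000
6 6 8577/10000
7 7 1693/2000
s(1y) = (1/(4833/5000) − 1)/(1) = 167/4833 ≈ 3.4554%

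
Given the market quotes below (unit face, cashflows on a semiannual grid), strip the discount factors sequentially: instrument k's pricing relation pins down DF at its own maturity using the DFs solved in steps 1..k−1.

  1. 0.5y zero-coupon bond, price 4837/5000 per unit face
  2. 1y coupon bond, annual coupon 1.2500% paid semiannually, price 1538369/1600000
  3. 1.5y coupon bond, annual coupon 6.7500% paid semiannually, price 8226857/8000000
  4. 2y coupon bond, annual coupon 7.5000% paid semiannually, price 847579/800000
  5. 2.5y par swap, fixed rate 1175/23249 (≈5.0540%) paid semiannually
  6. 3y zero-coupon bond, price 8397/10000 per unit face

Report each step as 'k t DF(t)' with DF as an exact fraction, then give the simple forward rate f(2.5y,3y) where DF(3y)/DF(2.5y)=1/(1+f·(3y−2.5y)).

1 1/2 4837/5000
2 1 1899/2000
3 3/2 4661/5000
4 2 4591/5000
5 5/2 353/400
6 3 8397/10000
f(2.5y,3y) = ((353/400)/(8397/10000) − 1)/(1/2) = 856/8397 ≈ 10.1941%

step 1 [0.5y] zero: DF = P = 4837/5000 ≈ 0.967400
step 2 [1y] bond c/2=1/160: DF=(1538369/1600000 − 1/160·(0.967400))/(1+1/160) = 1899/2000 ≈ 0.949500
step 3 [1.5y] bond c/2=27/800: DF=(8226857/8000000 − 27/800·(0.967400+0.949500))/(1+27/800) = 4661/5000 ≈ 0.932200
step 4 [2y] bond c/2=3/80: DF=(847579/800000 − 3/80·(0.967400+0.949500+0.932200))/(1+3/80) = 4591/5000 ≈ 0.918200
step 5 [2.5y] swap r/2=1175/46498: DF=(1 − 1175/46498·(0.967400+0.949500+0.932200+0.918200))/(1+1175/46498) = 353/400 ≈ 0.882500
step 6 [3y] zero: DF = P = 8397/10000 ≈ 0.839700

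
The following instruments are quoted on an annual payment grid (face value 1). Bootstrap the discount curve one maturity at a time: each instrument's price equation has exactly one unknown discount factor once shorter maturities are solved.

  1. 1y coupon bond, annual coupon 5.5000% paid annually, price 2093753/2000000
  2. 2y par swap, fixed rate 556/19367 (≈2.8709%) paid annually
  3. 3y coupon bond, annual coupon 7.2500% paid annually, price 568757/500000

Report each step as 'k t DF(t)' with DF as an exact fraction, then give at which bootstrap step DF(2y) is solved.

1 1 9923/10000
2 2 2361/2500
3 3 9297/10000
DF(2y) is solved at step 2

step 1 [1y] bond c/1=11/200: DF=(2093753/2000000 − 11/200·(0))/(1+11/200) = 9923/10000 ≈ 0.992300
step 2 [2y] swap r/1=556/19367: DF=(1 − 556/19367·(0.992300))/(1+556/19367) = 2361/2500 ≈ 0.944400
step 3 [3y] bond c/1=29/400: DF=(568757/500000 − 29/400·(0.992300+0.944400))/(1+29/400) = 9297/10000 ≈ 0.929700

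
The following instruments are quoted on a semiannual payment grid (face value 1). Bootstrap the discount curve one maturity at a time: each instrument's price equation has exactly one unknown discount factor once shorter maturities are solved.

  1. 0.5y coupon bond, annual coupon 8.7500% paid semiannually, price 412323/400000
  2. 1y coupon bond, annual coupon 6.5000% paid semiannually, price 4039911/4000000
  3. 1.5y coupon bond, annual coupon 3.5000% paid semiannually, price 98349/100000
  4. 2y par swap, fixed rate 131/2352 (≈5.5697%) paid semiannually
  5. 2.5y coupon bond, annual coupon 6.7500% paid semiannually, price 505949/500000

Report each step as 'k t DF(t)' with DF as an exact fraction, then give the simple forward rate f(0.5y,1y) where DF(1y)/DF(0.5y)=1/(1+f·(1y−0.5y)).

step 1 [0.5y] bond c/2=7/160: DF=(412323/400000 − 7/160·(0))/(1+7/160) = 2469/2500 ≈ 0.987600
step 2 [1y] bond c/2=13/400: DF=(4039911/4000000 − 13/400·(0.987600))/(1+13/400) = 9471/10000 ≈ 0.947100
step 3 [1.5y] bond c/2=7/400: DF=(98349/100000 − 7/400·(0.987600+0.947100))/(1+7/400) = 9333/10000 ≈ 0.933300
step 4 [2y] swap r/2=131/4704: DF=(1 − 131/4704·(0.987600+0.947100+0.933300))/(1+131/4704) = 1119/1250 ≈ 0.895200
step 5 [2.5y] bond c/2=27/800: DF=(505949/500000 − 27/800·(0.987600+0.947100+0.933300+0.895200))/(1+27/800) = 107/125 ≈ 0.856000

1 1/2 2469/2500
2 1 9471/10000
3 3/2 9333/10000
4 2 1119/1250
5 5/2 107/125
f(0.5y,1y) = ((2469/2500)/(9471/10000) − 1)/(1/2) = 270/3157 ≈ 8.5524%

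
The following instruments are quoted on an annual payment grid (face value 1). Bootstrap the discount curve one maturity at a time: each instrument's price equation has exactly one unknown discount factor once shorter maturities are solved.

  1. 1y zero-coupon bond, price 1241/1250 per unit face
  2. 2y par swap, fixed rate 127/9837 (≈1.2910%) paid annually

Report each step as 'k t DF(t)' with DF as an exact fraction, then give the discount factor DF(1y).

1 1 1241/1250
2 2 4873/5000
DF(1y) = 1241/1250 ≈ 0.992800

step 1 [1y] zero: DF = P = 1241/1250 ≈ 0.992800
step 2 [2y] swap r/1=127/9837: DF=(1 − 127/9837·(0.992800))/(1+127/9837) = 4873/5000 ≈ 0.974600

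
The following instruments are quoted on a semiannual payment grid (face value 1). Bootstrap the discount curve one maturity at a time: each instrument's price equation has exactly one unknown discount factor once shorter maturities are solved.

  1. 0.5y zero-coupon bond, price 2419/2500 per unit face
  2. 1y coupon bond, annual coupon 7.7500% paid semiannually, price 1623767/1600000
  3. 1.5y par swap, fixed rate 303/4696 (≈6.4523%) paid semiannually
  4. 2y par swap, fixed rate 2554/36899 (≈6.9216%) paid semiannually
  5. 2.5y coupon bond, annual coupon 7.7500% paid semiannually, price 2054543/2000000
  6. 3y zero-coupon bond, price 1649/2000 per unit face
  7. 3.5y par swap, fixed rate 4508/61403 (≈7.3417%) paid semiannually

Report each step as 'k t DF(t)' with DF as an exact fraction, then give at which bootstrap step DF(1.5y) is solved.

step 1 [0.5y] zero: DF = P = 2419/2500 ≈ 0.967600
step 2 [1y] bond c/2=31/800: DF=(1623767/1600000 − 31/800·(0.967600))/(1+31/800) = 9409/10000 ≈ 0.940900
step 3 [1.5y] swap r/2=303/9392: DF=(1 − 303/9392·(0.967600+0.940900))/(1+303/9392) = 9091/10000 ≈ 0.909100
step 4 [2y] swap r/2=1277/36899: DF=(1 − 1277/36899·(0.967600+0.940900+0.909100))/(1+1277/36899) = 8723/10000 ≈ 0.872300
step 5 [2.5y] bond c/2=31/800: DF=(2054543/2000000 − 31/800·(0.967600+0.940900+0.909100+0.872300))/(1+31/800) = 8513/10000 ≈ 0.851300
step 6 [3y] zero: DF = P = 1649/2000 ≈ 0.824500
step 7 [3.5y] swap r/2=2254/61403: DF=(1 − 2254/61403·(0.967600+0.940900+0.909100+0.872300+0.851300+0.824500))/(1+2254/61403) = 3873/5000 ≈ 0.774600

1 1/2 2419/2500
2 1 9409/10000
3 3/2 9091/10000
4 2 8723/10000
5 5/2 8513/10000
6 3 1649/2000
7 7/2 3873/5000
DF(1.5y) is solved at step 3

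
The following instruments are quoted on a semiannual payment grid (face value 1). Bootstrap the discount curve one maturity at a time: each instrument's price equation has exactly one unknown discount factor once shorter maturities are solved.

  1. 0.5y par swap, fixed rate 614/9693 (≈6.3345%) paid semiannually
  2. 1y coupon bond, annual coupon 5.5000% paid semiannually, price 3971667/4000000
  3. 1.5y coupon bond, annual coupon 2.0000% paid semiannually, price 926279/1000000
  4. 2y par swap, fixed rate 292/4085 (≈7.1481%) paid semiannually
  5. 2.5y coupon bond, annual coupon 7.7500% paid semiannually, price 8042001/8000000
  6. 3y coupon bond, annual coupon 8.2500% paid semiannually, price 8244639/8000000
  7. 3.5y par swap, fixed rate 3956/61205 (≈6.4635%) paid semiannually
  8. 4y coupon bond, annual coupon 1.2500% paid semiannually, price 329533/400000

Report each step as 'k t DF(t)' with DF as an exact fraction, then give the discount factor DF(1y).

step 1 [0.5y] swap r/2=307/9693: DF=(1 − 307/9693·(0))/(1+307/9693) = 9693/10000 ≈ 0.969300
step 2 [1y] bond c/2=11/400: DF=(3971667/4000000 − 11/400·(0.969300))/(1+11/400) = 2351/2500 ≈ 0.940400
step 3 [1.5y] bond c/2=1/100: DF=(926279/1000000 − 1/100·(0.969300+0.940400))/(1+1/100) = 4491/5000 ≈ 0.898200
step 4 [2y] swap r/2=146/4085: DF=(1 − 146/4085·(0.969300+0.940400+0.898200))/(1+146/4085) = 4343/5000 ≈ 0.868600
step 5 [2.5y] bond c/2=31/800: DF=(8042001/8000000 − 31/800·(0.969300+0.940400+0.898200+0.868600))/(1+31/800) = 4153/5000 ≈ 0.830600
step 6 [3y] bond c/2=33/800: DF=(8244639/8000000 − 33/800·(0.969300+0.940400+0.898200+0.868600+0.830600))/(1+33/800) = 507/625 ≈ 0.811200
step 7 [3.5y] swap r/2=1978/61205: DF=(1 − 1978/61205·(0.969300+0.940400+0.898200+0.868600+0.830600+0.811200))/(1+1978/61205) = 4011/5000 ≈ 0.802200
step 8 [4y] bond c/2=1/160: DF=(329533/400000 − 1/160·(0.969300+0.940400+0.898200+0.868600+0.830600+0.811200+0.802200))/(1+1/160) = 7807/10000 ≈ 0.780700

1 1/2 9693/10000
2 1 2351/2500
3 3/2 4491/5000
4 2 4343/5000
5 5/2 4153/5000
6 3 507/625
7 7/2 4011/5000
8 4 7807/10000
DF(1y) = 2351/2500 ≈ 0.940400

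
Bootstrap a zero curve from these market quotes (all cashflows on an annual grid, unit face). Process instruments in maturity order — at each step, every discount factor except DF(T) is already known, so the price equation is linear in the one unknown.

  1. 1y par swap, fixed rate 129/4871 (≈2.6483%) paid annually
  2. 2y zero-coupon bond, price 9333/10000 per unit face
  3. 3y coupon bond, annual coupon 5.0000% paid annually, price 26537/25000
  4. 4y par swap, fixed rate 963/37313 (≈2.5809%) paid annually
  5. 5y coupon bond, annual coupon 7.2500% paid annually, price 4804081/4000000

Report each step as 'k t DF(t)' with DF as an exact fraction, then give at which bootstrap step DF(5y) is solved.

1 1 4871/5000
2 2 9333/10000
3 3 9201/10000
4 4 9037/10000
5 5 2169/2500
DF(5y) is solved at step 5

step 1 [1y] swap r/1=129/4871: DF=(1 − 129/4871·(0))/(1+129/4871) = 4871/5000 ≈ 0.974200
step 2 [2y] zero: DF = P = 9333/10000 ≈ 0.933300
step 3 [3y] bond c/1=1/20: DF=(26537/25000 − 1/20·(0.974200+0.933300))/(1+1/20) = 9201/10000 ≈ 0.920100
step 4 [4y] swap r/1=963/37313: DF=(1 − 963/37313·(0.974200+0.933300+0.920100))/(1+963/37313) = 9037/10000 ≈ 0.903700
step 5 [5y] bond c/1=29/400: DF=(4804081/4000000 − 29/400·(0.974200+0.933300+0.920100+0.903700))/(1+29/400) = 2169/2500 ≈ 0.867600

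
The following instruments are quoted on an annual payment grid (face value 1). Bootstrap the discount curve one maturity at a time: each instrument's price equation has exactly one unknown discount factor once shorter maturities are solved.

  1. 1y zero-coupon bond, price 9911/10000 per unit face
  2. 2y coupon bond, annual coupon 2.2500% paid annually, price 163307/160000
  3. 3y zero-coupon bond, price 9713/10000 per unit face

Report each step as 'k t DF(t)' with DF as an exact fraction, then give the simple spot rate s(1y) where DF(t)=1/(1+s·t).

step 1 [1y] zero: DF = P = 9911/10000 ≈ 0.991100
step 2 [2y] bond c/1=9/400: DF=(163307/160000 − 9/400·(0.991100))/(1+9/400) = 2441/2500 ≈ 0.976400
step 3 [3y] zero: DF = P = 9713/10000 ≈ 0.971300

1 1 9911/10000
2 2 2441/2500
3 3 9713/10000
s(1y) = (1/(9911/10000) − 1)/(1) = 89/9911 ≈ 0.8980%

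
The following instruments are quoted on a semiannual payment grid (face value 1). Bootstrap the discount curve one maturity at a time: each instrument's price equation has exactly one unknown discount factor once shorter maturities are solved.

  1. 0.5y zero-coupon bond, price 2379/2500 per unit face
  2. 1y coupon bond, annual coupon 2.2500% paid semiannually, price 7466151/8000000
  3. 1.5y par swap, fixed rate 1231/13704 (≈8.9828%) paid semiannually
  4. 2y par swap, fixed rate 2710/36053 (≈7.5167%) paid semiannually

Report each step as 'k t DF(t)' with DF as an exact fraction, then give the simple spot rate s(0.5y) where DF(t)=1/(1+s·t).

step 1 [0.5y] zero: DF = P = 2379/2500 ≈ 0.951600
step 2 [1y] bond c/2=9/800: DF=(7466151/8000000 − 9/800·(0.951600))/(1+9/800) = 9123/10000 ≈ 0.912300
step 3 [1.5y] swap r/2=1231/27408: DF=(1 − 1231/27408·(0.951600+0.912300))/(1+1231/27408) = 8769/10000 ≈ 0.876900
step 4 [2y] swap r/2=1355/36053: DF=(1 − 1355/36053·(0.951600+0.912300+0.876900))/(1+1355/36053) = 1729/2000 ≈ 0.864500

1 1/2 2379/2500
2 1 9123/10000
3 3/2 8769/10000
4 2 1729/2000
s(0.5y) = (1/(2379/2500) − 1)/(1/2) = 242/2379 ≈ 10.1723%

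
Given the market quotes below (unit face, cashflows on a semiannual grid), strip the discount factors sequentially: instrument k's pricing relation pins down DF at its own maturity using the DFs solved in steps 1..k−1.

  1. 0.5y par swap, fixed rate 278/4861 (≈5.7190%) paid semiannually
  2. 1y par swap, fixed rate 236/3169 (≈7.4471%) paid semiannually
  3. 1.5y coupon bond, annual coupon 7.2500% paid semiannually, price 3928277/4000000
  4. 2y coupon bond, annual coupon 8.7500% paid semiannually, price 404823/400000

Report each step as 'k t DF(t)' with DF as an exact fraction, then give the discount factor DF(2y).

1 1/2 4861/5000
2 1 2323/2500
3 3/2 2203/2500
4 2 853/1000
DF(2y) = 853/1000 ≈ 0.853000

step 1 [0.5y] swap r/2=139/4861: DF=(1 − 139/4861·(0))/(1+139/4861) = 4861/5000 ≈ 0.972200
step 2 [1y] swap r/2=118/3169: DF=(1 − 118/3169·(0.972200))/(1+118/3169) = 2323/2500 ≈ 0.929200
step 3 [1.5y] bond c/2=29/800: DF=(3928277/4000000 − 29/800·(0.972200+0.929200))/(1+29/800) = 2203/2500 ≈ 0.881200
step 4 [2y] bond c/2=7/160: DF=(404823/400000 − 7/160·(0.972200+0.929200+0.881200))/(1+7/160) = 853/1000 ≈ 0.853000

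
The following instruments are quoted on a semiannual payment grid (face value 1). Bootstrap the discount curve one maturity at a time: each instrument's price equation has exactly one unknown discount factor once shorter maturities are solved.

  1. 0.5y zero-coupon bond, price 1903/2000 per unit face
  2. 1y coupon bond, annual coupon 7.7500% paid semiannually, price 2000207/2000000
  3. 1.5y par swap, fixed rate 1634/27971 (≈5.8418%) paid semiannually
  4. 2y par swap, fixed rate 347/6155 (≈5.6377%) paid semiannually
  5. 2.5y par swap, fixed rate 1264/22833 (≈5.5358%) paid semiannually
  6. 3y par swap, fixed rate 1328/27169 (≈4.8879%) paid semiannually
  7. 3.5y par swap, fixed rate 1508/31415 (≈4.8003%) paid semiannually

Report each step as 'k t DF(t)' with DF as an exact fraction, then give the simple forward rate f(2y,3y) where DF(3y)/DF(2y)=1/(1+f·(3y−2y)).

1 1/2 1903/2000
2 1 9273/10000
3 3/2 9183/10000
4 2 8959/10000
5 5/2 546/625
6 3 542/625
7 7/2 2123/2500
f(2y,3y) = ((8959/10000)/(542/625) − 1)/(1) = 287/8672 ≈ 3.3095%

step 1 [0.5y] zero: DF = P = 1903/2000 ≈ 0.951500
step 2 [1y] bond c/2=31/800: DF=(2000207/2000000 − 31/800·(0.951500))/(1+31/800) = 9273/10000 ≈ 0.927300
step 3 [1.5y] swap r/2=817/27971: DF=(1 − 817/27971·(0.951500+0.927300))/(1+817/27971) = 9183/10000 ≈ 0.918300
step 4 [2y] swap r/2=347/12310: DF=(1 − 347/12310·(0.951500+0.927300+0.918300))/(1+347/12310) = 8959/10000 ≈ 0.895900
step 5 [2.5y] swap r/2=632/22833: DF=(1 − 632/22833·(0.951500+0.927300+0.918300+0.895900))/(1+632/22833) = 546/625 ≈ 0.873600
step 6 [3y] swap r/2=664/27169: DF=(1 − 664/27169·(0.951500+0.927300+0.918300+0.895900+0.873600))/(1+664/27169) = 542/625 ≈ 0.867200
step 7 [3.5y] swap r/2=754/31415: DF=(1 − 754/31415·(0.951500+0.927300+0.918300+0.895900+0.873600+0.867200))/(1+754/31415) = 2123/2500 ≈ 0.849200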